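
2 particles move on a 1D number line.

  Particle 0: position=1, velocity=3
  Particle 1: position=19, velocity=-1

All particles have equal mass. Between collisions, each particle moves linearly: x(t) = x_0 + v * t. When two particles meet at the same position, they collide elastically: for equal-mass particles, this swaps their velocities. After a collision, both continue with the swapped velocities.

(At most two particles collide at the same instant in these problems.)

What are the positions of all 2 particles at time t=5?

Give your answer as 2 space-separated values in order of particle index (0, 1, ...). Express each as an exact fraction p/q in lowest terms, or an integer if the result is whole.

Collision at t=9/2: particles 0 and 1 swap velocities; positions: p0=29/2 p1=29/2; velocities now: v0=-1 v1=3
Advance to t=5 (no further collisions before then); velocities: v0=-1 v1=3; positions = 14 16

Answer: 14 16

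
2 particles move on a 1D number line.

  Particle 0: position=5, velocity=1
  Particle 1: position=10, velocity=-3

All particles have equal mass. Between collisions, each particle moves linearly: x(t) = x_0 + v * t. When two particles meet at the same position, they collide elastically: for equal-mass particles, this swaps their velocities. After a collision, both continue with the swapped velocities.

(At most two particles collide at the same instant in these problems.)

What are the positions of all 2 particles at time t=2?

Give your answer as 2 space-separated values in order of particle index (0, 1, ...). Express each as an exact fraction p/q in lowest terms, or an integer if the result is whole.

Collision at t=5/4: particles 0 and 1 swap velocities; positions: p0=25/4 p1=25/4; velocities now: v0=-3 v1=1
Advance to t=2 (no further collisions before then); velocities: v0=-3 v1=1; positions = 4 7

Answer: 4 7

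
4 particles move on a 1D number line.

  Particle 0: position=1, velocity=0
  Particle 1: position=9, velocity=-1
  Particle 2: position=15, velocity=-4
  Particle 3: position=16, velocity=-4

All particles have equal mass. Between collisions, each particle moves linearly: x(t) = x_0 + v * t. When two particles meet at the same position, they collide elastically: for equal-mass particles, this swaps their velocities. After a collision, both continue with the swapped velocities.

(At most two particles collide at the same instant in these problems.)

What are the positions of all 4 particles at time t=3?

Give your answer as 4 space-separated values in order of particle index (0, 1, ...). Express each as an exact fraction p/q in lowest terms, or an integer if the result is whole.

Answer: 1 3 4 6

Derivation:
Collision at t=2: particles 1 and 2 swap velocities; positions: p0=1 p1=7 p2=7 p3=8; velocities now: v0=0 v1=-4 v2=-1 v3=-4
Collision at t=7/3: particles 2 and 3 swap velocities; positions: p0=1 p1=17/3 p2=20/3 p3=20/3; velocities now: v0=0 v1=-4 v2=-4 v3=-1
Advance to t=3 (no further collisions before then); velocities: v0=0 v1=-4 v2=-4 v3=-1; positions = 1 3 4 6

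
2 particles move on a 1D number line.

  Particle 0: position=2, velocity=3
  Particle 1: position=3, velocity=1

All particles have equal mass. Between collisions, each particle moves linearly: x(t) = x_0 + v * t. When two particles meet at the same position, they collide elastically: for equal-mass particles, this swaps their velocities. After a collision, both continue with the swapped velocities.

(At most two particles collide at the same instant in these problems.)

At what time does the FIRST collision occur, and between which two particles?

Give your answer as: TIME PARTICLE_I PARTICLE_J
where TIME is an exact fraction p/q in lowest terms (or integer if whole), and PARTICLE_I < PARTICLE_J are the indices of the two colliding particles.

Answer: 1/2 0 1

Derivation:
Pair (0,1): pos 2,3 vel 3,1 -> gap=1, closing at 2/unit, collide at t=1/2
Earliest collision: t=1/2 between 0 and 1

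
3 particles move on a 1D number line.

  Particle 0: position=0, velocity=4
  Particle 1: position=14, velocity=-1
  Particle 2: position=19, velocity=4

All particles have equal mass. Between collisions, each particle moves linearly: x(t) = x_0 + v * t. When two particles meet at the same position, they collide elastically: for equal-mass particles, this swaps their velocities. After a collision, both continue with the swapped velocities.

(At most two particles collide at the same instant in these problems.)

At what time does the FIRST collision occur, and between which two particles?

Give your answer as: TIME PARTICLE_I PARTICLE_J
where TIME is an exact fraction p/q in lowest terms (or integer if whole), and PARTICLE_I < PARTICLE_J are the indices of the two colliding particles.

Answer: 14/5 0 1

Derivation:
Pair (0,1): pos 0,14 vel 4,-1 -> gap=14, closing at 5/unit, collide at t=14/5
Pair (1,2): pos 14,19 vel -1,4 -> not approaching (rel speed -5 <= 0)
Earliest collision: t=14/5 between 0 and 1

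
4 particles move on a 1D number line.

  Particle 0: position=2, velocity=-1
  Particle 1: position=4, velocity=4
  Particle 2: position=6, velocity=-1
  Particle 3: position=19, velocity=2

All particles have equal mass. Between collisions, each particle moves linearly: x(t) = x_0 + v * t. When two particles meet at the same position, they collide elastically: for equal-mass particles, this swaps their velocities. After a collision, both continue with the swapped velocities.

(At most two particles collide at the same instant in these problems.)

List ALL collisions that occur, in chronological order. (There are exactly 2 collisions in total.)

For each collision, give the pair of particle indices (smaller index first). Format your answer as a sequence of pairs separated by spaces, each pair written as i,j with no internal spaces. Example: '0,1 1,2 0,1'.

Answer: 1,2 2,3

Derivation:
Collision at t=2/5: particles 1 and 2 swap velocities; positions: p0=8/5 p1=28/5 p2=28/5 p3=99/5; velocities now: v0=-1 v1=-1 v2=4 v3=2
Collision at t=15/2: particles 2 and 3 swap velocities; positions: p0=-11/2 p1=-3/2 p2=34 p3=34; velocities now: v0=-1 v1=-1 v2=2 v3=4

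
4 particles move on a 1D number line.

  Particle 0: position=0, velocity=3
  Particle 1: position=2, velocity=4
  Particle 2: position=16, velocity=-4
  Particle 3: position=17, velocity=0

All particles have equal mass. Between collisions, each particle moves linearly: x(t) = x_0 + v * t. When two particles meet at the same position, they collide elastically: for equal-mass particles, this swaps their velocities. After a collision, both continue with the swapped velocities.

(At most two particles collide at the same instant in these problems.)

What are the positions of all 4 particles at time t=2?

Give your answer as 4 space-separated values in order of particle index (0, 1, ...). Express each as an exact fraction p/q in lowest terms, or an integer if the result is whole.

Collision at t=7/4: particles 1 and 2 swap velocities; positions: p0=21/4 p1=9 p2=9 p3=17; velocities now: v0=3 v1=-4 v2=4 v3=0
Advance to t=2 (no further collisions before then); velocities: v0=3 v1=-4 v2=4 v3=0; positions = 6 8 10 17

Answer: 6 8 10 17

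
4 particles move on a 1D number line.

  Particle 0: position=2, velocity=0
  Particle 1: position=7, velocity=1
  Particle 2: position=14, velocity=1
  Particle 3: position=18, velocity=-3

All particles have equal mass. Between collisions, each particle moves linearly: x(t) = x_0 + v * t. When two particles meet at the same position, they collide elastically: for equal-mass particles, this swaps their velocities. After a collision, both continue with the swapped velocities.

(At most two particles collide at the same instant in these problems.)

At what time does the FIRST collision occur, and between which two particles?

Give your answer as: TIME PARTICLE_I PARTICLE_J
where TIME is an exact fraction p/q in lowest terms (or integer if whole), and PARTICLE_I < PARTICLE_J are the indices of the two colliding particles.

Pair (0,1): pos 2,7 vel 0,1 -> not approaching (rel speed -1 <= 0)
Pair (1,2): pos 7,14 vel 1,1 -> not approaching (rel speed 0 <= 0)
Pair (2,3): pos 14,18 vel 1,-3 -> gap=4, closing at 4/unit, collide at t=1
Earliest collision: t=1 between 2 and 3

Answer: 1 2 3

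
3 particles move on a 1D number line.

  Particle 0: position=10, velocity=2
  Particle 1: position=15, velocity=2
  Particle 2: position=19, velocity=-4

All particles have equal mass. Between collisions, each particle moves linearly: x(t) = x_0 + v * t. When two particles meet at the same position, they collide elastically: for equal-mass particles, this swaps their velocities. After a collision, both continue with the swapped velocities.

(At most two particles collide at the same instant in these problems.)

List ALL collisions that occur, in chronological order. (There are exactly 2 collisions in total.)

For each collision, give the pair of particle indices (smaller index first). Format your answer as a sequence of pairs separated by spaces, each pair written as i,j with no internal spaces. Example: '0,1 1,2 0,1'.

Answer: 1,2 0,1

Derivation:
Collision at t=2/3: particles 1 and 2 swap velocities; positions: p0=34/3 p1=49/3 p2=49/3; velocities now: v0=2 v1=-4 v2=2
Collision at t=3/2: particles 0 and 1 swap velocities; positions: p0=13 p1=13 p2=18; velocities now: v0=-4 v1=2 v2=2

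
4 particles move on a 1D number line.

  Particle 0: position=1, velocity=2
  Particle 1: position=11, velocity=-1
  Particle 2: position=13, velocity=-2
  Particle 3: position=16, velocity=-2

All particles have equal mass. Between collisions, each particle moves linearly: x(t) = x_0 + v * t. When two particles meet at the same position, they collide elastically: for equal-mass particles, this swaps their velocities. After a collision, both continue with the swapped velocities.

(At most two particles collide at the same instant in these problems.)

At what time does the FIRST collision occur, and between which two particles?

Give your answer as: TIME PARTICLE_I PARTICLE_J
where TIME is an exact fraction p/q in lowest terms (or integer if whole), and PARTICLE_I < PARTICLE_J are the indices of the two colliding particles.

Answer: 2 1 2

Derivation:
Pair (0,1): pos 1,11 vel 2,-1 -> gap=10, closing at 3/unit, collide at t=10/3
Pair (1,2): pos 11,13 vel -1,-2 -> gap=2, closing at 1/unit, collide at t=2
Pair (2,3): pos 13,16 vel -2,-2 -> not approaching (rel speed 0 <= 0)
Earliest collision: t=2 between 1 and 2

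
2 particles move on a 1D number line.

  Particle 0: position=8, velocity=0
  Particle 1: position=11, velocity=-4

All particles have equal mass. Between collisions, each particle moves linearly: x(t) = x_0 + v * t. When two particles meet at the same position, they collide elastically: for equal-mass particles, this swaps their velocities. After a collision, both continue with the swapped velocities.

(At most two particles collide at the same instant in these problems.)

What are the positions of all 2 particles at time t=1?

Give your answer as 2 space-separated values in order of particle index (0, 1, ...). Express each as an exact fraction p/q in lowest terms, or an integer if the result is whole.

Answer: 7 8

Derivation:
Collision at t=3/4: particles 0 and 1 swap velocities; positions: p0=8 p1=8; velocities now: v0=-4 v1=0
Advance to t=1 (no further collisions before then); velocities: v0=-4 v1=0; positions = 7 8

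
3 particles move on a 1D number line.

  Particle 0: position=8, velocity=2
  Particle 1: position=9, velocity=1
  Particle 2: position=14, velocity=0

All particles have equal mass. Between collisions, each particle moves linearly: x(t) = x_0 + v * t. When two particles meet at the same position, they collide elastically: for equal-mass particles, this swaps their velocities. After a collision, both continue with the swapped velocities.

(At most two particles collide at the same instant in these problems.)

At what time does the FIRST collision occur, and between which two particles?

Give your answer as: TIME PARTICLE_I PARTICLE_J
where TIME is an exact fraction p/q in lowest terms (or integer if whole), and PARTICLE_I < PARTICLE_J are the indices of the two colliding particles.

Answer: 1 0 1

Derivation:
Pair (0,1): pos 8,9 vel 2,1 -> gap=1, closing at 1/unit, collide at t=1
Pair (1,2): pos 9,14 vel 1,0 -> gap=5, closing at 1/unit, collide at t=5
Earliest collision: t=1 between 0 and 1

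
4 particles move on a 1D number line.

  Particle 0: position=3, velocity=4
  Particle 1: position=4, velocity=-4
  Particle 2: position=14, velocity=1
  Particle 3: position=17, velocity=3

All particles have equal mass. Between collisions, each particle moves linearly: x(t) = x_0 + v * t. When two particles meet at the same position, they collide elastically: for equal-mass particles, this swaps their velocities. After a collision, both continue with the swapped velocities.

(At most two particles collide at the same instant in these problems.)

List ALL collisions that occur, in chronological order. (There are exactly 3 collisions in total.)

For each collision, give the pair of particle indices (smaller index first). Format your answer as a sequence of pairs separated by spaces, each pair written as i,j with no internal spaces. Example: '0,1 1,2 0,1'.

Collision at t=1/8: particles 0 and 1 swap velocities; positions: p0=7/2 p1=7/2 p2=113/8 p3=139/8; velocities now: v0=-4 v1=4 v2=1 v3=3
Collision at t=11/3: particles 1 and 2 swap velocities; positions: p0=-32/3 p1=53/3 p2=53/3 p3=28; velocities now: v0=-4 v1=1 v2=4 v3=3
Collision at t=14: particles 2 and 3 swap velocities; positions: p0=-52 p1=28 p2=59 p3=59; velocities now: v0=-4 v1=1 v2=3 v3=4

Answer: 0,1 1,2 2,3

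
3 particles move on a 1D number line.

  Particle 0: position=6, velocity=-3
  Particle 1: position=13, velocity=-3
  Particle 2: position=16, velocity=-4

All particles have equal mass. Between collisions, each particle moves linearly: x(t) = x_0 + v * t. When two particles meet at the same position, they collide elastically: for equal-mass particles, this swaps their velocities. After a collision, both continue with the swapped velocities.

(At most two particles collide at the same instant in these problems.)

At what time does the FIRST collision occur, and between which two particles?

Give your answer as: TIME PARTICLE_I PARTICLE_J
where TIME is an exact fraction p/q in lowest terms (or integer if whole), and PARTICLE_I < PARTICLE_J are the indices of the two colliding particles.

Pair (0,1): pos 6,13 vel -3,-3 -> not approaching (rel speed 0 <= 0)
Pair (1,2): pos 13,16 vel -3,-4 -> gap=3, closing at 1/unit, collide at t=3
Earliest collision: t=3 between 1 and 2

Answer: 3 1 2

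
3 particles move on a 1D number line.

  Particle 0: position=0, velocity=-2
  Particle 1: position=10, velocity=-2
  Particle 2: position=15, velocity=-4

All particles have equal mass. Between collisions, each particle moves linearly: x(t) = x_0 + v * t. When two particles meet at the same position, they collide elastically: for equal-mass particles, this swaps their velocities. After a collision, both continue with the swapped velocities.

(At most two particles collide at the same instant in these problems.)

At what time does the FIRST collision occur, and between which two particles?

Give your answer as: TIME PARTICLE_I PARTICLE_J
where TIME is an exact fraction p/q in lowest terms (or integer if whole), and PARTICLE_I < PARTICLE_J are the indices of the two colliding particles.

Answer: 5/2 1 2

Derivation:
Pair (0,1): pos 0,10 vel -2,-2 -> not approaching (rel speed 0 <= 0)
Pair (1,2): pos 10,15 vel -2,-4 -> gap=5, closing at 2/unit, collide at t=5/2
Earliest collision: t=5/2 between 1 and 2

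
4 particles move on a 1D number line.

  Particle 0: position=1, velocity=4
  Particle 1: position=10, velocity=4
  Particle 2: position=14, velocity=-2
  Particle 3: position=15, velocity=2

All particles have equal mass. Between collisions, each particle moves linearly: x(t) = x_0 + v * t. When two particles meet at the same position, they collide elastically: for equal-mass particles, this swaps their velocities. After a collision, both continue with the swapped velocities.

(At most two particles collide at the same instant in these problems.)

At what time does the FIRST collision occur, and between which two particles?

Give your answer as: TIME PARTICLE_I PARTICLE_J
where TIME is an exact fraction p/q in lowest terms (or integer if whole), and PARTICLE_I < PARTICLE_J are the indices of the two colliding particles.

Pair (0,1): pos 1,10 vel 4,4 -> not approaching (rel speed 0 <= 0)
Pair (1,2): pos 10,14 vel 4,-2 -> gap=4, closing at 6/unit, collide at t=2/3
Pair (2,3): pos 14,15 vel -2,2 -> not approaching (rel speed -4 <= 0)
Earliest collision: t=2/3 between 1 and 2

Answer: 2/3 1 2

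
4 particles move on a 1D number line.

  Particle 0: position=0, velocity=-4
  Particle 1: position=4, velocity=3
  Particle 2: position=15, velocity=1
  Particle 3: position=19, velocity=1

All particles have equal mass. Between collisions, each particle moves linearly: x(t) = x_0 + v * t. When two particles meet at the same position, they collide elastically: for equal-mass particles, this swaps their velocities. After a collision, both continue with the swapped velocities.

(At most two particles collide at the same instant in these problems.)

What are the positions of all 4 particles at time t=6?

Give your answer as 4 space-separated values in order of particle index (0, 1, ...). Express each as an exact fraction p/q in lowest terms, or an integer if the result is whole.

Answer: -24 21 22 25

Derivation:
Collision at t=11/2: particles 1 and 2 swap velocities; positions: p0=-22 p1=41/2 p2=41/2 p3=49/2; velocities now: v0=-4 v1=1 v2=3 v3=1
Advance to t=6 (no further collisions before then); velocities: v0=-4 v1=1 v2=3 v3=1; positions = -24 21 22 25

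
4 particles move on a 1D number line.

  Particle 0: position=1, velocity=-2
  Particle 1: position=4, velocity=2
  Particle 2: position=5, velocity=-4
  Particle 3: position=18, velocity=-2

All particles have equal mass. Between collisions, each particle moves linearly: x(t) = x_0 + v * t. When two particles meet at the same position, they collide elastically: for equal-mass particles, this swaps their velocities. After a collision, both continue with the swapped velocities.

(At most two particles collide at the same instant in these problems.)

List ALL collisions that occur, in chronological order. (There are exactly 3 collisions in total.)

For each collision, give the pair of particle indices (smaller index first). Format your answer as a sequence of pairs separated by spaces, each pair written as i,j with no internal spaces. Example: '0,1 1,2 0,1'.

Collision at t=1/6: particles 1 and 2 swap velocities; positions: p0=2/3 p1=13/3 p2=13/3 p3=53/3; velocities now: v0=-2 v1=-4 v2=2 v3=-2
Collision at t=2: particles 0 and 1 swap velocities; positions: p0=-3 p1=-3 p2=8 p3=14; velocities now: v0=-4 v1=-2 v2=2 v3=-2
Collision at t=7/2: particles 2 and 3 swap velocities; positions: p0=-9 p1=-6 p2=11 p3=11; velocities now: v0=-4 v1=-2 v2=-2 v3=2

Answer: 1,2 0,1 2,3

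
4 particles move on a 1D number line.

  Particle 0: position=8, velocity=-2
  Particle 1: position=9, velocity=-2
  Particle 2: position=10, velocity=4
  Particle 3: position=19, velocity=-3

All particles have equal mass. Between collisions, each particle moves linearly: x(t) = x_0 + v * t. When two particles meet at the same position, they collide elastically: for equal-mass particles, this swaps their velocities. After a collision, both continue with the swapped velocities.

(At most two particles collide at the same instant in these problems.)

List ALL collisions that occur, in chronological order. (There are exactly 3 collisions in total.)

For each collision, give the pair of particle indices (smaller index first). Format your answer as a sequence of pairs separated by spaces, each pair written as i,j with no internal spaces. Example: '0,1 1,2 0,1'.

Answer: 2,3 1,2 0,1

Derivation:
Collision at t=9/7: particles 2 and 3 swap velocities; positions: p0=38/7 p1=45/7 p2=106/7 p3=106/7; velocities now: v0=-2 v1=-2 v2=-3 v3=4
Collision at t=10: particles 1 and 2 swap velocities; positions: p0=-12 p1=-11 p2=-11 p3=50; velocities now: v0=-2 v1=-3 v2=-2 v3=4
Collision at t=11: particles 0 and 1 swap velocities; positions: p0=-14 p1=-14 p2=-13 p3=54; velocities now: v0=-3 v1=-2 v2=-2 v3=4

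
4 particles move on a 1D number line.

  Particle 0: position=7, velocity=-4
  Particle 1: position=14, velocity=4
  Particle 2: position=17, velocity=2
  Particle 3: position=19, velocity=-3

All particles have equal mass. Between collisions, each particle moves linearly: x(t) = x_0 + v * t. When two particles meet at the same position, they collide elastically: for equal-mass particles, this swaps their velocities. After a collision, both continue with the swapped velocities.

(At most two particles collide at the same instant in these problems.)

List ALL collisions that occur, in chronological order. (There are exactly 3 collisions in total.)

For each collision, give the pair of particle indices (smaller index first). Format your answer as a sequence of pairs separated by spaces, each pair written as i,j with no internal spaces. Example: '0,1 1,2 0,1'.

Answer: 2,3 1,2 2,3

Derivation:
Collision at t=2/5: particles 2 and 3 swap velocities; positions: p0=27/5 p1=78/5 p2=89/5 p3=89/5; velocities now: v0=-4 v1=4 v2=-3 v3=2
Collision at t=5/7: particles 1 and 2 swap velocities; positions: p0=29/7 p1=118/7 p2=118/7 p3=129/7; velocities now: v0=-4 v1=-3 v2=4 v3=2
Collision at t=3/2: particles 2 and 3 swap velocities; positions: p0=1 p1=29/2 p2=20 p3=20; velocities now: v0=-4 v1=-3 v2=2 v3=4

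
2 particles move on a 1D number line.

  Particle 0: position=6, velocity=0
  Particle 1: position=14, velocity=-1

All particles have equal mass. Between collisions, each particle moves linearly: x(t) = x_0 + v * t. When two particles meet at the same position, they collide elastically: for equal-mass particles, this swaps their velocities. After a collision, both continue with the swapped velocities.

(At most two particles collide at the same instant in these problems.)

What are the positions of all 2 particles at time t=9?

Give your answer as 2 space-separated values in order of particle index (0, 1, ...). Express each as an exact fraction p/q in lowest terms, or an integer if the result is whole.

Collision at t=8: particles 0 and 1 swap velocities; positions: p0=6 p1=6; velocities now: v0=-1 v1=0
Advance to t=9 (no further collisions before then); velocities: v0=-1 v1=0; positions = 5 6

Answer: 5 6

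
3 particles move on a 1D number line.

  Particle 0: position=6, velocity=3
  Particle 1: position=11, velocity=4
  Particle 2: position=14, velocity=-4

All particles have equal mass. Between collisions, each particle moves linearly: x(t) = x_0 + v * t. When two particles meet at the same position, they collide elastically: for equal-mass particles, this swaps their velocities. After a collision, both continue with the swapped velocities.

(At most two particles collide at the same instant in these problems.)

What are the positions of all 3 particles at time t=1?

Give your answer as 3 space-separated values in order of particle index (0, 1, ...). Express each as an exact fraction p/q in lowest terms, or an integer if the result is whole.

Collision at t=3/8: particles 1 and 2 swap velocities; positions: p0=57/8 p1=25/2 p2=25/2; velocities now: v0=3 v1=-4 v2=4
Advance to t=1 (no further collisions before then); velocities: v0=3 v1=-4 v2=4; positions = 9 10 15

Answer: 9 10 15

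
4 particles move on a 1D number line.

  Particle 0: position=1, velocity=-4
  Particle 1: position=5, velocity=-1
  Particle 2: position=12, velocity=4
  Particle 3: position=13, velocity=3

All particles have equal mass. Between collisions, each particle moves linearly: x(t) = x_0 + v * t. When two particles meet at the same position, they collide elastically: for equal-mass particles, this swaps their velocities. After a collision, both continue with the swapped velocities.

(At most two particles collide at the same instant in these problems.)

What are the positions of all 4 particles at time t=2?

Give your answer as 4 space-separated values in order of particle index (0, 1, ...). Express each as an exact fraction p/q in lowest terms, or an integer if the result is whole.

Answer: -7 3 19 20

Derivation:
Collision at t=1: particles 2 and 3 swap velocities; positions: p0=-3 p1=4 p2=16 p3=16; velocities now: v0=-4 v1=-1 v2=3 v3=4
Advance to t=2 (no further collisions before then); velocities: v0=-4 v1=-1 v2=3 v3=4; positions = -7 3 19 20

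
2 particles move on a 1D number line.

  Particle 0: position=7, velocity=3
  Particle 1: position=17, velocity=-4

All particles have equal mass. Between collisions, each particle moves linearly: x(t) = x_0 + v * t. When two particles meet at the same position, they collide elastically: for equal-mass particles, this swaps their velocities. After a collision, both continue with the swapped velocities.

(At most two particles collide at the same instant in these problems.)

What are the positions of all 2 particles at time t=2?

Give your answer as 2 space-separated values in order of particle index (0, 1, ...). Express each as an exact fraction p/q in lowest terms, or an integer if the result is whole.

Answer: 9 13

Derivation:
Collision at t=10/7: particles 0 and 1 swap velocities; positions: p0=79/7 p1=79/7; velocities now: v0=-4 v1=3
Advance to t=2 (no further collisions before then); velocities: v0=-4 v1=3; positions = 9 13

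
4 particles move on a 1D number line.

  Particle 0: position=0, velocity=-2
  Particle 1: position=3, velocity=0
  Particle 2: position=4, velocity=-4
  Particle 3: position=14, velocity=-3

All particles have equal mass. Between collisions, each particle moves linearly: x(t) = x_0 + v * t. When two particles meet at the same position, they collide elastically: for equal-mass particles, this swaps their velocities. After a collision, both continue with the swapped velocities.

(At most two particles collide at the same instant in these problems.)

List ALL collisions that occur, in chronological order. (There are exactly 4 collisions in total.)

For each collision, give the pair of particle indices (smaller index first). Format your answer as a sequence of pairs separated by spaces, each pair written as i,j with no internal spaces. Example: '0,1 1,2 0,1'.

Collision at t=1/4: particles 1 and 2 swap velocities; positions: p0=-1/2 p1=3 p2=3 p3=53/4; velocities now: v0=-2 v1=-4 v2=0 v3=-3
Collision at t=2: particles 0 and 1 swap velocities; positions: p0=-4 p1=-4 p2=3 p3=8; velocities now: v0=-4 v1=-2 v2=0 v3=-3
Collision at t=11/3: particles 2 and 3 swap velocities; positions: p0=-32/3 p1=-22/3 p2=3 p3=3; velocities now: v0=-4 v1=-2 v2=-3 v3=0
Collision at t=14: particles 1 and 2 swap velocities; positions: p0=-52 p1=-28 p2=-28 p3=3; velocities now: v0=-4 v1=-3 v2=-2 v3=0

Answer: 1,2 0,1 2,3 1,2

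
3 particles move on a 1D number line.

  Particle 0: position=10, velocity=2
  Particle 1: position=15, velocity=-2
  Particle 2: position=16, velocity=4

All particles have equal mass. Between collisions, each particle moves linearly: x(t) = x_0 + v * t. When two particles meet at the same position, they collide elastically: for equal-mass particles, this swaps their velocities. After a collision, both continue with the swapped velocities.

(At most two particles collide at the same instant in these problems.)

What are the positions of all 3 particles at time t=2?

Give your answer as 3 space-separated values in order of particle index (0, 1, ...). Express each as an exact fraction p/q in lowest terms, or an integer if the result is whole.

Collision at t=5/4: particles 0 and 1 swap velocities; positions: p0=25/2 p1=25/2 p2=21; velocities now: v0=-2 v1=2 v2=4
Advance to t=2 (no further collisions before then); velocities: v0=-2 v1=2 v2=4; positions = 11 14 24

Answer: 11 14 24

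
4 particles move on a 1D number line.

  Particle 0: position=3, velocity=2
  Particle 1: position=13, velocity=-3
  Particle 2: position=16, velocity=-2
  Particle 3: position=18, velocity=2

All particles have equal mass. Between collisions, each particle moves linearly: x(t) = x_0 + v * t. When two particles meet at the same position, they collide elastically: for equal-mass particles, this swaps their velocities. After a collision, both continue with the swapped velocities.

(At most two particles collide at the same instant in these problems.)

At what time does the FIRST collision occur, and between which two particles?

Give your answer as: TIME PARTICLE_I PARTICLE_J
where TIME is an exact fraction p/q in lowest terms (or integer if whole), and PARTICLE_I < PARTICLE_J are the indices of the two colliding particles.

Answer: 2 0 1

Derivation:
Pair (0,1): pos 3,13 vel 2,-3 -> gap=10, closing at 5/unit, collide at t=2
Pair (1,2): pos 13,16 vel -3,-2 -> not approaching (rel speed -1 <= 0)
Pair (2,3): pos 16,18 vel -2,2 -> not approaching (rel speed -4 <= 0)
Earliest collision: t=2 between 0 and 1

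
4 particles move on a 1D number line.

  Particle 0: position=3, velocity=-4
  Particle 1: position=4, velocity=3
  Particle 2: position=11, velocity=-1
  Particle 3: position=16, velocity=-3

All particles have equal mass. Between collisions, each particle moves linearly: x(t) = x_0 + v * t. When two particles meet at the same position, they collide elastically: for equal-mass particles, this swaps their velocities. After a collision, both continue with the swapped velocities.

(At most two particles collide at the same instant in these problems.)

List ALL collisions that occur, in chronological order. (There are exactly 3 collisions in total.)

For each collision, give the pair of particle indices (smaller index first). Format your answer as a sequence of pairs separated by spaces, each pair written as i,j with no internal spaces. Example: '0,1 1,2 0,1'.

Answer: 1,2 2,3 1,2

Derivation:
Collision at t=7/4: particles 1 and 2 swap velocities; positions: p0=-4 p1=37/4 p2=37/4 p3=43/4; velocities now: v0=-4 v1=-1 v2=3 v3=-3
Collision at t=2: particles 2 and 3 swap velocities; positions: p0=-5 p1=9 p2=10 p3=10; velocities now: v0=-4 v1=-1 v2=-3 v3=3
Collision at t=5/2: particles 1 and 2 swap velocities; positions: p0=-7 p1=17/2 p2=17/2 p3=23/2; velocities now: v0=-4 v1=-3 v2=-1 v3=3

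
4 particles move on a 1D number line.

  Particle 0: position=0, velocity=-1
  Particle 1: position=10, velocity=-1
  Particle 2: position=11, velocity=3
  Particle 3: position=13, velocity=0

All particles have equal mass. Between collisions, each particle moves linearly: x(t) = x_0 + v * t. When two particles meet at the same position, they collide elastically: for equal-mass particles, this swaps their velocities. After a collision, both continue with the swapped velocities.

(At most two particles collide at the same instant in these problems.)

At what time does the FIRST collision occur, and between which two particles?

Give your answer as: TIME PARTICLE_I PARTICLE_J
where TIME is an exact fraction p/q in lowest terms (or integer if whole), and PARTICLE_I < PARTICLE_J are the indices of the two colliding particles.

Answer: 2/3 2 3

Derivation:
Pair (0,1): pos 0,10 vel -1,-1 -> not approaching (rel speed 0 <= 0)
Pair (1,2): pos 10,11 vel -1,3 -> not approaching (rel speed -4 <= 0)
Pair (2,3): pos 11,13 vel 3,0 -> gap=2, closing at 3/unit, collide at t=2/3
Earliest collision: t=2/3 between 2 and 3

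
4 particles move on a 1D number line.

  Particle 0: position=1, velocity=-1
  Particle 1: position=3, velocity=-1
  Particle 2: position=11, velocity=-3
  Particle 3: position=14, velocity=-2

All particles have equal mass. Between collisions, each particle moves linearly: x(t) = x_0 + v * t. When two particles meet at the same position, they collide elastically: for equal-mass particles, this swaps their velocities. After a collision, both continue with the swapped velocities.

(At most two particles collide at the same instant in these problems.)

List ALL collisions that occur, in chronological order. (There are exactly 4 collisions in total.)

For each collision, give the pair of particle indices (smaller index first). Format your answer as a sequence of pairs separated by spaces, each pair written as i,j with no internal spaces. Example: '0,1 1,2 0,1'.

Collision at t=4: particles 1 and 2 swap velocities; positions: p0=-3 p1=-1 p2=-1 p3=6; velocities now: v0=-1 v1=-3 v2=-1 v3=-2
Collision at t=5: particles 0 and 1 swap velocities; positions: p0=-4 p1=-4 p2=-2 p3=4; velocities now: v0=-3 v1=-1 v2=-1 v3=-2
Collision at t=11: particles 2 and 3 swap velocities; positions: p0=-22 p1=-10 p2=-8 p3=-8; velocities now: v0=-3 v1=-1 v2=-2 v3=-1
Collision at t=13: particles 1 and 2 swap velocities; positions: p0=-28 p1=-12 p2=-12 p3=-10; velocities now: v0=-3 v1=-2 v2=-1 v3=-1

Answer: 1,2 0,1 2,3 1,2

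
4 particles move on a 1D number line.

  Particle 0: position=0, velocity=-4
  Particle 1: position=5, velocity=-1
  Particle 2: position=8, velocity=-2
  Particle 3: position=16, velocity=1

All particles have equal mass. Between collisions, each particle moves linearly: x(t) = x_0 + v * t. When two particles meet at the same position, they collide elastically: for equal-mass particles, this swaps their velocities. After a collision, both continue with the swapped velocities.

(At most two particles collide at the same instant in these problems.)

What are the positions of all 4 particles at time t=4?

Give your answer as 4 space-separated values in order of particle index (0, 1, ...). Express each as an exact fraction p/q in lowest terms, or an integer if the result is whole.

Answer: -16 0 1 20

Derivation:
Collision at t=3: particles 1 and 2 swap velocities; positions: p0=-12 p1=2 p2=2 p3=19; velocities now: v0=-4 v1=-2 v2=-1 v3=1
Advance to t=4 (no further collisions before then); velocities: v0=-4 v1=-2 v2=-1 v3=1; positions = -16 0 1 20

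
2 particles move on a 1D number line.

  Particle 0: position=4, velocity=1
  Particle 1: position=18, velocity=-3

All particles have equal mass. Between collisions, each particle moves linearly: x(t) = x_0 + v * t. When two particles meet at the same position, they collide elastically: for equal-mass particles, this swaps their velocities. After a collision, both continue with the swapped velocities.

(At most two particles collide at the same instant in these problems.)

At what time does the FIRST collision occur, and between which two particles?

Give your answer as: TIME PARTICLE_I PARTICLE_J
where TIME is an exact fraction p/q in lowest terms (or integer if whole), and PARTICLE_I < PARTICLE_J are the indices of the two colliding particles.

Pair (0,1): pos 4,18 vel 1,-3 -> gap=14, closing at 4/unit, collide at t=7/2
Earliest collision: t=7/2 between 0 and 1

Answer: 7/2 0 1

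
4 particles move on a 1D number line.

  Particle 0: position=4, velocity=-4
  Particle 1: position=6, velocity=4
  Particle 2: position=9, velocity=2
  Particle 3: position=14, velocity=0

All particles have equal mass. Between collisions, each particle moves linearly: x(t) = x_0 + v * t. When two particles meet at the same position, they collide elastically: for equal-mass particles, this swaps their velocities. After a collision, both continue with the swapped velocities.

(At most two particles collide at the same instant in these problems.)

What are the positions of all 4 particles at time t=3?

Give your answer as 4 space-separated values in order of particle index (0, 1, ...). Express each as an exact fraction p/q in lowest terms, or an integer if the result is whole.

Collision at t=3/2: particles 1 and 2 swap velocities; positions: p0=-2 p1=12 p2=12 p3=14; velocities now: v0=-4 v1=2 v2=4 v3=0
Collision at t=2: particles 2 and 3 swap velocities; positions: p0=-4 p1=13 p2=14 p3=14; velocities now: v0=-4 v1=2 v2=0 v3=4
Collision at t=5/2: particles 1 and 2 swap velocities; positions: p0=-6 p1=14 p2=14 p3=16; velocities now: v0=-4 v1=0 v2=2 v3=4
Advance to t=3 (no further collisions before then); velocities: v0=-4 v1=0 v2=2 v3=4; positions = -8 14 15 18

Answer: -8 14 15 18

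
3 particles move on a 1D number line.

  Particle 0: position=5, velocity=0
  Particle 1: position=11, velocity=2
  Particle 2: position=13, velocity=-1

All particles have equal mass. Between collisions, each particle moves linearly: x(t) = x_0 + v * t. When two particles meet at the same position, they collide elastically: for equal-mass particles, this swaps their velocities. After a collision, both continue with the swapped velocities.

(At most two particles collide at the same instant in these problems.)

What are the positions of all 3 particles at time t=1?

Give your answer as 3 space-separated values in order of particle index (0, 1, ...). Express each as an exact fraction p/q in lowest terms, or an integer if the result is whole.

Answer: 5 12 13

Derivation:
Collision at t=2/3: particles 1 and 2 swap velocities; positions: p0=5 p1=37/3 p2=37/3; velocities now: v0=0 v1=-1 v2=2
Advance to t=1 (no further collisions before then); velocities: v0=0 v1=-1 v2=2; positions = 5 12 13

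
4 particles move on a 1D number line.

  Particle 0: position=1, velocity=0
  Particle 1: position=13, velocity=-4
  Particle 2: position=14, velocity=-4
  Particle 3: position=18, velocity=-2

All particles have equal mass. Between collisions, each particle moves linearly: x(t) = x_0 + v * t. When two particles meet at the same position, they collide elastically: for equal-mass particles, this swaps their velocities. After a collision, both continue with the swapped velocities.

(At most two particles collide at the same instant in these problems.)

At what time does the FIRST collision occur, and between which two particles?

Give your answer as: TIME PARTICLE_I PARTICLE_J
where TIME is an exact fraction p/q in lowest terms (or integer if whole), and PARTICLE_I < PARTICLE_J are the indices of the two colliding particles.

Pair (0,1): pos 1,13 vel 0,-4 -> gap=12, closing at 4/unit, collide at t=3
Pair (1,2): pos 13,14 vel -4,-4 -> not approaching (rel speed 0 <= 0)
Pair (2,3): pos 14,18 vel -4,-2 -> not approaching (rel speed -2 <= 0)
Earliest collision: t=3 between 0 and 1

Answer: 3 0 1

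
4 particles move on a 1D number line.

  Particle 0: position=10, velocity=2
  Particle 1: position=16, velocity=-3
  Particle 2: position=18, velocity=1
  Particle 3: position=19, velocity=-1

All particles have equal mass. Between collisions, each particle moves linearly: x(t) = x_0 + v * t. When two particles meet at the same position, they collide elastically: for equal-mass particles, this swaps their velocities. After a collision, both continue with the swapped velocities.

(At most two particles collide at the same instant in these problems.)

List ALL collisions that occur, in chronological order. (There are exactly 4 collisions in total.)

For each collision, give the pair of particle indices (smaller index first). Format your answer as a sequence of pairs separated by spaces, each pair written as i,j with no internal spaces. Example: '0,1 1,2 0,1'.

Collision at t=1/2: particles 2 and 3 swap velocities; positions: p0=11 p1=29/2 p2=37/2 p3=37/2; velocities now: v0=2 v1=-3 v2=-1 v3=1
Collision at t=6/5: particles 0 and 1 swap velocities; positions: p0=62/5 p1=62/5 p2=89/5 p3=96/5; velocities now: v0=-3 v1=2 v2=-1 v3=1
Collision at t=3: particles 1 and 2 swap velocities; positions: p0=7 p1=16 p2=16 p3=21; velocities now: v0=-3 v1=-1 v2=2 v3=1
Collision at t=8: particles 2 and 3 swap velocities; positions: p0=-8 p1=11 p2=26 p3=26; velocities now: v0=-3 v1=-1 v2=1 v3=2

Answer: 2,3 0,1 1,2 2,3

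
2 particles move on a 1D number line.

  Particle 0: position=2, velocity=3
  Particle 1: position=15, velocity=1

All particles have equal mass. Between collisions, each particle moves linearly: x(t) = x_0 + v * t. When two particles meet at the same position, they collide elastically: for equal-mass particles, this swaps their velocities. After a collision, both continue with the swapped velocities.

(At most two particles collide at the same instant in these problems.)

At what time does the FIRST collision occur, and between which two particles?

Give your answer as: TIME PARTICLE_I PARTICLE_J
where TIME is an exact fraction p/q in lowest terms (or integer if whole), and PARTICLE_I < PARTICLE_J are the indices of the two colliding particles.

Answer: 13/2 0 1

Derivation:
Pair (0,1): pos 2,15 vel 3,1 -> gap=13, closing at 2/unit, collide at t=13/2
Earliest collision: t=13/2 between 0 and 1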